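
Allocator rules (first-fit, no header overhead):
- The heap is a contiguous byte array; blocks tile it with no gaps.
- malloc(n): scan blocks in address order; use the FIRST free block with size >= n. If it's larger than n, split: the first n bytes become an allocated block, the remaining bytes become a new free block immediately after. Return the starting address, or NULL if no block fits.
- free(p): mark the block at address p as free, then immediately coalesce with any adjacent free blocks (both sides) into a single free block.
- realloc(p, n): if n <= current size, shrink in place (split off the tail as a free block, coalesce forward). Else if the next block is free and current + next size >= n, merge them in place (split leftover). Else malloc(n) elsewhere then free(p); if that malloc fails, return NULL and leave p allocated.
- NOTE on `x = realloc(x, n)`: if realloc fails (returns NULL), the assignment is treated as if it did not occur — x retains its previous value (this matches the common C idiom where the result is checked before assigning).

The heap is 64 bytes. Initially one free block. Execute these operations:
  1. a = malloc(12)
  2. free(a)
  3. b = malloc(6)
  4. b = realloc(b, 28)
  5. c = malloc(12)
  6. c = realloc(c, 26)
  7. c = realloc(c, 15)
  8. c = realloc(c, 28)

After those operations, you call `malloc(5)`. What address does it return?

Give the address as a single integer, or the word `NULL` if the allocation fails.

Answer: 56

Derivation:
Op 1: a = malloc(12) -> a = 0; heap: [0-11 ALLOC][12-63 FREE]
Op 2: free(a) -> (freed a); heap: [0-63 FREE]
Op 3: b = malloc(6) -> b = 0; heap: [0-5 ALLOC][6-63 FREE]
Op 4: b = realloc(b, 28) -> b = 0; heap: [0-27 ALLOC][28-63 FREE]
Op 5: c = malloc(12) -> c = 28; heap: [0-27 ALLOC][28-39 ALLOC][40-63 FREE]
Op 6: c = realloc(c, 26) -> c = 28; heap: [0-27 ALLOC][28-53 ALLOC][54-63 FREE]
Op 7: c = realloc(c, 15) -> c = 28; heap: [0-27 ALLOC][28-42 ALLOC][43-63 FREE]
Op 8: c = realloc(c, 28) -> c = 28; heap: [0-27 ALLOC][28-55 ALLOC][56-63 FREE]
malloc(5): first-fit scan over [0-27 ALLOC][28-55 ALLOC][56-63 FREE] -> 56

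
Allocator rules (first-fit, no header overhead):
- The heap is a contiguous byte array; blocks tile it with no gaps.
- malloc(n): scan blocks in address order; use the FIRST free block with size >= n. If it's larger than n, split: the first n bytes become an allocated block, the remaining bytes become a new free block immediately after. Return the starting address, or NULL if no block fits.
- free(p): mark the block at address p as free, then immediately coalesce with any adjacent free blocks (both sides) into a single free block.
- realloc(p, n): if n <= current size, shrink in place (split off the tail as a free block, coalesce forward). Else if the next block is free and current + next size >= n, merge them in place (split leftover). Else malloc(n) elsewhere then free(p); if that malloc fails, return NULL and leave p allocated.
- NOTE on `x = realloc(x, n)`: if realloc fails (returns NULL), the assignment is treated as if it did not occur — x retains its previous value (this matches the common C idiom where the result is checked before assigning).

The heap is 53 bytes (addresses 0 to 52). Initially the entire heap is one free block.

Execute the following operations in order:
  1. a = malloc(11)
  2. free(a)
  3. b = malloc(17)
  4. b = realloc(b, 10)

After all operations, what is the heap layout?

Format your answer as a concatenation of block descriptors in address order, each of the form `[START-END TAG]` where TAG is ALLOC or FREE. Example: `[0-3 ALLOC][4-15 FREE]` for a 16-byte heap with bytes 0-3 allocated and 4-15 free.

Op 1: a = malloc(11) -> a = 0; heap: [0-10 ALLOC][11-52 FREE]
Op 2: free(a) -> (freed a); heap: [0-52 FREE]
Op 3: b = malloc(17) -> b = 0; heap: [0-16 ALLOC][17-52 FREE]
Op 4: b = realloc(b, 10) -> b = 0; heap: [0-9 ALLOC][10-52 FREE]

Answer: [0-9 ALLOC][10-52 FREE]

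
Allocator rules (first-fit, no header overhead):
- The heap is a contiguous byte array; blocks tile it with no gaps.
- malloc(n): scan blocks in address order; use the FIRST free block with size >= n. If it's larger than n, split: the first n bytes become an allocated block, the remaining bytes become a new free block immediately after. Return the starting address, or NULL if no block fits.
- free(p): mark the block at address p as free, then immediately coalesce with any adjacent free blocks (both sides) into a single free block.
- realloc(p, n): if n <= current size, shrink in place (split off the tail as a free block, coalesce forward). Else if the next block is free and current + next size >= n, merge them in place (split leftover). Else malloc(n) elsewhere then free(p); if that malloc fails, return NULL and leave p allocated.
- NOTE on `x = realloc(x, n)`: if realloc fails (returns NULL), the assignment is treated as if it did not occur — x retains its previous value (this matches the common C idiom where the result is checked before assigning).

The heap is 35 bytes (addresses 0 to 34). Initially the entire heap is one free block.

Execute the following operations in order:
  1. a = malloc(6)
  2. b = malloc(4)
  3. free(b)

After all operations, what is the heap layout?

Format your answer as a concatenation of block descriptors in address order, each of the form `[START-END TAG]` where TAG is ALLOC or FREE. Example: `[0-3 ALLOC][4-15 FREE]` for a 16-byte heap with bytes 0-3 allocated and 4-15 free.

Answer: [0-5 ALLOC][6-34 FREE]

Derivation:
Op 1: a = malloc(6) -> a = 0; heap: [0-5 ALLOC][6-34 FREE]
Op 2: b = malloc(4) -> b = 6; heap: [0-5 ALLOC][6-9 ALLOC][10-34 FREE]
Op 3: free(b) -> (freed b); heap: [0-5 ALLOC][6-34 FREE]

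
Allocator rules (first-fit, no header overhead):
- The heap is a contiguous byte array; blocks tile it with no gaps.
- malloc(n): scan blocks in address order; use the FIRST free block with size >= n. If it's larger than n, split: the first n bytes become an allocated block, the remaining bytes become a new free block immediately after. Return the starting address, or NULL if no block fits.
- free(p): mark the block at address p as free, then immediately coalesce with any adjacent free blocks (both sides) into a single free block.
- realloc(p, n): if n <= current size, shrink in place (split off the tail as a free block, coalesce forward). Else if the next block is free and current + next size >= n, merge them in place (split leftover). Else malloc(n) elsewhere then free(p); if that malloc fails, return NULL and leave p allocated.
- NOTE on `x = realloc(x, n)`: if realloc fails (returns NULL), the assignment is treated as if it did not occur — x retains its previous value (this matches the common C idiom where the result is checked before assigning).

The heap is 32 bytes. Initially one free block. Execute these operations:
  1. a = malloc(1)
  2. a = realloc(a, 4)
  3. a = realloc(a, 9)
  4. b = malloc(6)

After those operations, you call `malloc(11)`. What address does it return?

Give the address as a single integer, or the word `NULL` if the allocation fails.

Op 1: a = malloc(1) -> a = 0; heap: [0-0 ALLOC][1-31 FREE]
Op 2: a = realloc(a, 4) -> a = 0; heap: [0-3 ALLOC][4-31 FREE]
Op 3: a = realloc(a, 9) -> a = 0; heap: [0-8 ALLOC][9-31 FREE]
Op 4: b = malloc(6) -> b = 9; heap: [0-8 ALLOC][9-14 ALLOC][15-31 FREE]
malloc(11): first-fit scan over [0-8 ALLOC][9-14 ALLOC][15-31 FREE] -> 15

Answer: 15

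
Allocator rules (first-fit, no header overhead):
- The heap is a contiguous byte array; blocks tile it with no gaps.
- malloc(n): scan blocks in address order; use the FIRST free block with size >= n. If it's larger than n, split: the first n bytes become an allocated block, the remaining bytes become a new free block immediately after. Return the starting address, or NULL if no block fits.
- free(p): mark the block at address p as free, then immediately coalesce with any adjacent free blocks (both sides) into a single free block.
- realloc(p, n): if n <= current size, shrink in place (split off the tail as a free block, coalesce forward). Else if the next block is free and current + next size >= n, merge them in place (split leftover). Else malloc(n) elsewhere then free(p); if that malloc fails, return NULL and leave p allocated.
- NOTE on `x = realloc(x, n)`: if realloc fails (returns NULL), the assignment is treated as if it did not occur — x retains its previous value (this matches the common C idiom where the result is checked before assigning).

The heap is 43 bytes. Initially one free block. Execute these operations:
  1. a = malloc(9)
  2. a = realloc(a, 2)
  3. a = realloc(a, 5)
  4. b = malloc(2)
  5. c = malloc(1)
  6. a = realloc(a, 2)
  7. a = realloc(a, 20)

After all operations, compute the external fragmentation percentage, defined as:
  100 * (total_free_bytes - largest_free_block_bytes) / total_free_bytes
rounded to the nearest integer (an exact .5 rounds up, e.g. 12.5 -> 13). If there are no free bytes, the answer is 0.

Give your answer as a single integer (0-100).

Op 1: a = malloc(9) -> a = 0; heap: [0-8 ALLOC][9-42 FREE]
Op 2: a = realloc(a, 2) -> a = 0; heap: [0-1 ALLOC][2-42 FREE]
Op 3: a = realloc(a, 5) -> a = 0; heap: [0-4 ALLOC][5-42 FREE]
Op 4: b = malloc(2) -> b = 5; heap: [0-4 ALLOC][5-6 ALLOC][7-42 FREE]
Op 5: c = malloc(1) -> c = 7; heap: [0-4 ALLOC][5-6 ALLOC][7-7 ALLOC][8-42 FREE]
Op 6: a = realloc(a, 2) -> a = 0; heap: [0-1 ALLOC][2-4 FREE][5-6 ALLOC][7-7 ALLOC][8-42 FREE]
Op 7: a = realloc(a, 20) -> a = 8; heap: [0-4 FREE][5-6 ALLOC][7-7 ALLOC][8-27 ALLOC][28-42 FREE]
Free blocks: [5 15] total_free=20 largest=15 -> 100*(20-15)/20 = 500/20 = 25

Answer: 25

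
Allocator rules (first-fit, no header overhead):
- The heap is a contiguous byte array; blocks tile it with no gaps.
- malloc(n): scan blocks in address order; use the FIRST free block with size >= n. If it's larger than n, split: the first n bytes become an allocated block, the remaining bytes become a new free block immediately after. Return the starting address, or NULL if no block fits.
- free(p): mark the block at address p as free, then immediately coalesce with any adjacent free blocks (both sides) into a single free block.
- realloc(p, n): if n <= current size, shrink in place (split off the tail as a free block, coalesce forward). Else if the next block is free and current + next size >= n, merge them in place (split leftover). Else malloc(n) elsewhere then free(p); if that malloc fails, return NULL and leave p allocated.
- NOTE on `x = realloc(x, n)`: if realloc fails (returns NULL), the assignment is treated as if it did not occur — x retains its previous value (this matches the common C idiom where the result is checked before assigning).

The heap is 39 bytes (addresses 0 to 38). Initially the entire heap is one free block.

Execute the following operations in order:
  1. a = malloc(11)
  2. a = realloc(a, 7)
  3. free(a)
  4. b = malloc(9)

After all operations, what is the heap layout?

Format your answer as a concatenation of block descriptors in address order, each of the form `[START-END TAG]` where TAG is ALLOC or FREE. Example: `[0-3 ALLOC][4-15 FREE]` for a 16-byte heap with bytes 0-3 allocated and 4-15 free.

Op 1: a = malloc(11) -> a = 0; heap: [0-10 ALLOC][11-38 FREE]
Op 2: a = realloc(a, 7) -> a = 0; heap: [0-6 ALLOC][7-38 FREE]
Op 3: free(a) -> (freed a); heap: [0-38 FREE]
Op 4: b = malloc(9) -> b = 0; heap: [0-8 ALLOC][9-38 FREE]

Answer: [0-8 ALLOC][9-38 FREE]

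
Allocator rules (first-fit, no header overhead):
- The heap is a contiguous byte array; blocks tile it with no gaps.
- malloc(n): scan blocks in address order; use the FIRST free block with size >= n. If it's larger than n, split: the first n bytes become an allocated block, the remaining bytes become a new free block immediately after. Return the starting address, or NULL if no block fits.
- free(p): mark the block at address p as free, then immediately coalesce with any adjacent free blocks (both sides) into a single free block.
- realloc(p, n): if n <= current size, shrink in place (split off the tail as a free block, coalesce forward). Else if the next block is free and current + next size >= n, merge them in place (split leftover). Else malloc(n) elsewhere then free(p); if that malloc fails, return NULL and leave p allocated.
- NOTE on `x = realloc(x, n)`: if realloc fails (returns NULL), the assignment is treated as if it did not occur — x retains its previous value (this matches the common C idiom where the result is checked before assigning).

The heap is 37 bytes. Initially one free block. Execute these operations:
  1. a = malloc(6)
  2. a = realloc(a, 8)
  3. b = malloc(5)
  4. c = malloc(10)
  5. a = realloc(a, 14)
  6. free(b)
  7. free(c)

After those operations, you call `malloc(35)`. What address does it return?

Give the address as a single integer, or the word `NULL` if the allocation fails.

Answer: NULL

Derivation:
Op 1: a = malloc(6) -> a = 0; heap: [0-5 ALLOC][6-36 FREE]
Op 2: a = realloc(a, 8) -> a = 0; heap: [0-7 ALLOC][8-36 FREE]
Op 3: b = malloc(5) -> b = 8; heap: [0-7 ALLOC][8-12 ALLOC][13-36 FREE]
Op 4: c = malloc(10) -> c = 13; heap: [0-7 ALLOC][8-12 ALLOC][13-22 ALLOC][23-36 FREE]
Op 5: a = realloc(a, 14) -> a = 23; heap: [0-7 FREE][8-12 ALLOC][13-22 ALLOC][23-36 ALLOC]
Op 6: free(b) -> (freed b); heap: [0-12 FREE][13-22 ALLOC][23-36 ALLOC]
Op 7: free(c) -> (freed c); heap: [0-22 FREE][23-36 ALLOC]
malloc(35): first-fit scan over [0-22 FREE][23-36 ALLOC] -> NULL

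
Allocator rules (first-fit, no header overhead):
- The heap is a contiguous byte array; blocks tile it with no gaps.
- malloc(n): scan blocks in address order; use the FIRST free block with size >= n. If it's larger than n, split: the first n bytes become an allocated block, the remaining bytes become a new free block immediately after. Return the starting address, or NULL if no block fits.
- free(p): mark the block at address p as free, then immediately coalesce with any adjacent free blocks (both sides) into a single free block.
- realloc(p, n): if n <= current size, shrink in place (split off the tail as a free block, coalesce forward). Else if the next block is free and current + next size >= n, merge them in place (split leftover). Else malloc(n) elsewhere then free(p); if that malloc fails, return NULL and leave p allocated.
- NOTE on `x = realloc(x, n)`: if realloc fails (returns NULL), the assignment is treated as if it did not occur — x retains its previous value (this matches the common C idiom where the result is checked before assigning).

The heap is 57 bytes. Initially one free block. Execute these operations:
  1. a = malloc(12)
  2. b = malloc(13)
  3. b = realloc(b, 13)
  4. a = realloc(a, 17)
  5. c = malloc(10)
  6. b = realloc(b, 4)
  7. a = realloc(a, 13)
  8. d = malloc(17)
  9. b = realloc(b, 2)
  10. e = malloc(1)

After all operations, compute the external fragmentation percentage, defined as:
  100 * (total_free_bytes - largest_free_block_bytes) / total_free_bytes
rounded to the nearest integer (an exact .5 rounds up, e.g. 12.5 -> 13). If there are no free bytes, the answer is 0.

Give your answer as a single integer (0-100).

Answer: 21

Derivation:
Op 1: a = malloc(12) -> a = 0; heap: [0-11 ALLOC][12-56 FREE]
Op 2: b = malloc(13) -> b = 12; heap: [0-11 ALLOC][12-24 ALLOC][25-56 FREE]
Op 3: b = realloc(b, 13) -> b = 12; heap: [0-11 ALLOC][12-24 ALLOC][25-56 FREE]
Op 4: a = realloc(a, 17) -> a = 25; heap: [0-11 FREE][12-24 ALLOC][25-41 ALLOC][42-56 FREE]
Op 5: c = malloc(10) -> c = 0; heap: [0-9 ALLOC][10-11 FREE][12-24 ALLOC][25-41 ALLOC][42-56 FREE]
Op 6: b = realloc(b, 4) -> b = 12; heap: [0-9 ALLOC][10-11 FREE][12-15 ALLOC][16-24 FREE][25-41 ALLOC][42-56 FREE]
Op 7: a = realloc(a, 13) -> a = 25; heap: [0-9 ALLOC][10-11 FREE][12-15 ALLOC][16-24 FREE][25-37 ALLOC][38-56 FREE]
Op 8: d = malloc(17) -> d = 38; heap: [0-9 ALLOC][10-11 FREE][12-15 ALLOC][16-24 FREE][25-37 ALLOC][38-54 ALLOC][55-56 FREE]
Op 9: b = realloc(b, 2) -> b = 12; heap: [0-9 ALLOC][10-11 FREE][12-13 ALLOC][14-24 FREE][25-37 ALLOC][38-54 ALLOC][55-56 FREE]
Op 10: e = malloc(1) -> e = 10; heap: [0-9 ALLOC][10-10 ALLOC][11-11 FREE][12-13 ALLOC][14-24 FREE][25-37 ALLOC][38-54 ALLOC][55-56 FREE]
Free blocks: [1 11 2] total_free=14 largest=11 -> 100*(14-11)/14 = 300/14 ≈ 21.429 -> rounds to 21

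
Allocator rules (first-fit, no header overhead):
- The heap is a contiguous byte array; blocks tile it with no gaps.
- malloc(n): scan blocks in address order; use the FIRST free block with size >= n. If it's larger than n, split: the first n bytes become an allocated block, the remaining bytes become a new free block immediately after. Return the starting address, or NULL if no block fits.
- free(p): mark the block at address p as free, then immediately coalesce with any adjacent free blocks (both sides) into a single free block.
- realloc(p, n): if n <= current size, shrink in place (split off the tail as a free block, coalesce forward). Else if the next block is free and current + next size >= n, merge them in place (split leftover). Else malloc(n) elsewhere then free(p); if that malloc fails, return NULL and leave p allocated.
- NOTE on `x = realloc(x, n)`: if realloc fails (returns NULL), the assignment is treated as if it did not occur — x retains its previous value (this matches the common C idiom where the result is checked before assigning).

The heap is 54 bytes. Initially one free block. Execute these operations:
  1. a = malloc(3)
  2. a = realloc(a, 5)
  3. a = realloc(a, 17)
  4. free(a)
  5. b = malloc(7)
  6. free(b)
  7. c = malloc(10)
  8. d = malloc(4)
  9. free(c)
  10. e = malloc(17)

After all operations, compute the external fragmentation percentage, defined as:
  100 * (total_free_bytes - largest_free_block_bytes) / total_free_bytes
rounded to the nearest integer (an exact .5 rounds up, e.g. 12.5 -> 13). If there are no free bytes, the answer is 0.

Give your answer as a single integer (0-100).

Op 1: a = malloc(3) -> a = 0; heap: [0-2 ALLOC][3-53 FREE]
Op 2: a = realloc(a, 5) -> a = 0; heap: [0-4 ALLOC][5-53 FREE]
Op 3: a = realloc(a, 17) -> a = 0; heap: [0-16 ALLOC][17-53 FREE]
Op 4: free(a) -> (freed a); heap: [0-53 FREE]
Op 5: b = malloc(7) -> b = 0; heap: [0-6 ALLOC][7-53 FREE]
Op 6: free(b) -> (freed b); heap: [0-53 FREE]
Op 7: c = malloc(10) -> c = 0; heap: [0-9 ALLOC][10-53 FREE]
Op 8: d = malloc(4) -> d = 10; heap: [0-9 ALLOC][10-13 ALLOC][14-53 FREE]
Op 9: free(c) -> (freed c); heap: [0-9 FREE][10-13 ALLOC][14-53 FREE]
Op 10: e = malloc(17) -> e = 14; heap: [0-9 FREE][10-13 ALLOC][14-30 ALLOC][31-53 FREE]
Free blocks: [10 23] total_free=33 largest=23 -> 100*(33-23)/33 = 1000/33 ≈ 30.303 -> rounds to 30

Answer: 30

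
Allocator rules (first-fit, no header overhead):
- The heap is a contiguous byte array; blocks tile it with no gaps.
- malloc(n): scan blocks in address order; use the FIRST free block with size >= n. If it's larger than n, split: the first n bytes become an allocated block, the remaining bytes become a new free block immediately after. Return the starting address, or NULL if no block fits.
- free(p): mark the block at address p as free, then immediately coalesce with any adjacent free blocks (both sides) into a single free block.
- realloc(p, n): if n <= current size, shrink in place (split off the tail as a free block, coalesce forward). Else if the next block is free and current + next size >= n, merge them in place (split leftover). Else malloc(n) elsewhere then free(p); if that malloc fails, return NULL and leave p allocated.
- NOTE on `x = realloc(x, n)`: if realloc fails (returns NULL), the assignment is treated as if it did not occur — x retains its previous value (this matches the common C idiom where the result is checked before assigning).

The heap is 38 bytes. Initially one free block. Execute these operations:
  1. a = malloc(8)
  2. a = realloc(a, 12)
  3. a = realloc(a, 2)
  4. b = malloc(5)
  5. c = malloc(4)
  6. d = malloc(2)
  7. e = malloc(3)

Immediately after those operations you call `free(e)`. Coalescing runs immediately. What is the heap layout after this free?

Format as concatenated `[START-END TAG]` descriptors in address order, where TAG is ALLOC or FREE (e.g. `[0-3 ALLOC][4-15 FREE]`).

Op 1: a = malloc(8) -> a = 0; heap: [0-7 ALLOC][8-37 FREE]
Op 2: a = realloc(a, 12) -> a = 0; heap: [0-11 ALLOC][12-37 FREE]
Op 3: a = realloc(a, 2) -> a = 0; heap: [0-1 ALLOC][2-37 FREE]
Op 4: b = malloc(5) -> b = 2; heap: [0-1 ALLOC][2-6 ALLOC][7-37 FREE]
Op 5: c = malloc(4) -> c = 7; heap: [0-1 ALLOC][2-6 ALLOC][7-10 ALLOC][11-37 FREE]
Op 6: d = malloc(2) -> d = 11; heap: [0-1 ALLOC][2-6 ALLOC][7-10 ALLOC][11-12 ALLOC][13-37 FREE]
Op 7: e = malloc(3) -> e = 13; heap: [0-1 ALLOC][2-6 ALLOC][7-10 ALLOC][11-12 ALLOC][13-15 ALLOC][16-37 FREE]
free(e): e = 13 -> block [13-15 ALLOC]; mark free, coalesce with adjacent free neighbors -> [0-1 ALLOC][2-6 ALLOC][7-10 ALLOC][11-12 ALLOC][13-37 FREE]

Answer: [0-1 ALLOC][2-6 ALLOC][7-10 ALLOC][11-12 ALLOC][13-37 FREE]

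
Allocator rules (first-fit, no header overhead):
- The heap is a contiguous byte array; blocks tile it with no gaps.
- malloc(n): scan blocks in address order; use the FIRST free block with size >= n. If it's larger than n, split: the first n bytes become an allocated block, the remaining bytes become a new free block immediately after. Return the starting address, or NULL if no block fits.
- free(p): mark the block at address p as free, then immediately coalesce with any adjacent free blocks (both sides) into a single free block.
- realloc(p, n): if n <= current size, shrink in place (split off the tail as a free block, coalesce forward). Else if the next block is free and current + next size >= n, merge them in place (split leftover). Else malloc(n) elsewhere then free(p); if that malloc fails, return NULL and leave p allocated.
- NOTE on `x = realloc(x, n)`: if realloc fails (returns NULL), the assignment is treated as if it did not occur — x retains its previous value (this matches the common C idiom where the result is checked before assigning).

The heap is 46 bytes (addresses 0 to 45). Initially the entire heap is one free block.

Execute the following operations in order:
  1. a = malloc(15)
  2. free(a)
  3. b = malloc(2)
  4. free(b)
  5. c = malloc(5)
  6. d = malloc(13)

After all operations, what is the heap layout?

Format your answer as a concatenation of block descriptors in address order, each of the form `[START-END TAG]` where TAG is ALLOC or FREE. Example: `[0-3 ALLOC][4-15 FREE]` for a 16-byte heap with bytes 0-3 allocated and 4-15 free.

Answer: [0-4 ALLOC][5-17 ALLOC][18-45 FREE]

Derivation:
Op 1: a = malloc(15) -> a = 0; heap: [0-14 ALLOC][15-45 FREE]
Op 2: free(a) -> (freed a); heap: [0-45 FREE]
Op 3: b = malloc(2) -> b = 0; heap: [0-1 ALLOC][2-45 FREE]
Op 4: free(b) -> (freed b); heap: [0-45 FREE]
Op 5: c = malloc(5) -> c = 0; heap: [0-4 ALLOC][5-45 FREE]
Op 6: d = malloc(13) -> d = 5; heap: [0-4 ALLOC][5-17 ALLOC][18-45 FREE]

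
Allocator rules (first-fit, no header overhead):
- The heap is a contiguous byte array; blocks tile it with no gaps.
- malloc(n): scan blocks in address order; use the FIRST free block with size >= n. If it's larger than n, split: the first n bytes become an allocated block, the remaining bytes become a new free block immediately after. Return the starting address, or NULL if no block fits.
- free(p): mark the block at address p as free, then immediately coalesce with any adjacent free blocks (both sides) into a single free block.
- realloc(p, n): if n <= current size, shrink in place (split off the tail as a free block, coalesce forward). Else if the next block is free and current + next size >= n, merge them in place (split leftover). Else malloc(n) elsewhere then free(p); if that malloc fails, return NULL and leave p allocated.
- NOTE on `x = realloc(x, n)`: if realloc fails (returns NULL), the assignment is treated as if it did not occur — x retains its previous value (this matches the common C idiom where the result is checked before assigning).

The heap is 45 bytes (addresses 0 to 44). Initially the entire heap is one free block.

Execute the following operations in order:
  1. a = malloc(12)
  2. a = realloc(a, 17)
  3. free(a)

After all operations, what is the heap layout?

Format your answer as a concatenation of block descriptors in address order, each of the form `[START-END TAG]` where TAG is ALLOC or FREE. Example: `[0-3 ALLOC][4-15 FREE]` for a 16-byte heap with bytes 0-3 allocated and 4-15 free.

Answer: [0-44 FREE]

Derivation:
Op 1: a = malloc(12) -> a = 0; heap: [0-11 ALLOC][12-44 FREE]
Op 2: a = realloc(a, 17) -> a = 0; heap: [0-16 ALLOC][17-44 FREE]
Op 3: free(a) -> (freed a); heap: [0-44 FREE]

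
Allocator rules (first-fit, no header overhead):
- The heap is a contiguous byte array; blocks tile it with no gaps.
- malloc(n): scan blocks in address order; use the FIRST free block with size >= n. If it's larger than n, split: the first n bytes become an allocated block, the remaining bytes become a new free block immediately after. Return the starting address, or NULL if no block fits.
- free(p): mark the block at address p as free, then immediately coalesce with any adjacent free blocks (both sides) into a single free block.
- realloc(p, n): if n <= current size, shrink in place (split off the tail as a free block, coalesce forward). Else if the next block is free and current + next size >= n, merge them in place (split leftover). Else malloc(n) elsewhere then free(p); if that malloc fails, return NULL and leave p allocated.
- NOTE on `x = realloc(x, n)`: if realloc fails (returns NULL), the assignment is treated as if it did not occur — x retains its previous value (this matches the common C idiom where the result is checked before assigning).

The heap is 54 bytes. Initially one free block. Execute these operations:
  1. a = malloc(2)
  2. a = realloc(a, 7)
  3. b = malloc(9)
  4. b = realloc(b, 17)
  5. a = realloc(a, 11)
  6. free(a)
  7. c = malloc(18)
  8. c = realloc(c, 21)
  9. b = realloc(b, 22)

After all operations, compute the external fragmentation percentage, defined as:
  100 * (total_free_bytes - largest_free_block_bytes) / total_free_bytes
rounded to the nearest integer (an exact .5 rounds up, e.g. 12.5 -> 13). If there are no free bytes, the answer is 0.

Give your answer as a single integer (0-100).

Op 1: a = malloc(2) -> a = 0; heap: [0-1 ALLOC][2-53 FREE]
Op 2: a = realloc(a, 7) -> a = 0; heap: [0-6 ALLOC][7-53 FREE]
Op 3: b = malloc(9) -> b = 7; heap: [0-6 ALLOC][7-15 ALLOC][16-53 FREE]
Op 4: b = realloc(b, 17) -> b = 7; heap: [0-6 ALLOC][7-23 ALLOC][24-53 FREE]
Op 5: a = realloc(a, 11) -> a = 24; heap: [0-6 FREE][7-23 ALLOC][24-34 ALLOC][35-53 FREE]
Op 6: free(a) -> (freed a); heap: [0-6 FREE][7-23 ALLOC][24-53 FREE]
Op 7: c = malloc(18) -> c = 24; heap: [0-6 FREE][7-23 ALLOC][24-41 ALLOC][42-53 FREE]
Op 8: c = realloc(c, 21) -> c = 24; heap: [0-6 FREE][7-23 ALLOC][24-44 ALLOC][45-53 FREE]
Op 9: b = realloc(b, 22) -> NULL (b unchanged); heap: [0-6 FREE][7-23 ALLOC][24-44 ALLOC][45-53 FREE]
Free blocks: [7 9] total_free=16 largest=9 -> 100*(16-9)/16 = 700/16 = 43.75 -> rounds to 44

Answer: 44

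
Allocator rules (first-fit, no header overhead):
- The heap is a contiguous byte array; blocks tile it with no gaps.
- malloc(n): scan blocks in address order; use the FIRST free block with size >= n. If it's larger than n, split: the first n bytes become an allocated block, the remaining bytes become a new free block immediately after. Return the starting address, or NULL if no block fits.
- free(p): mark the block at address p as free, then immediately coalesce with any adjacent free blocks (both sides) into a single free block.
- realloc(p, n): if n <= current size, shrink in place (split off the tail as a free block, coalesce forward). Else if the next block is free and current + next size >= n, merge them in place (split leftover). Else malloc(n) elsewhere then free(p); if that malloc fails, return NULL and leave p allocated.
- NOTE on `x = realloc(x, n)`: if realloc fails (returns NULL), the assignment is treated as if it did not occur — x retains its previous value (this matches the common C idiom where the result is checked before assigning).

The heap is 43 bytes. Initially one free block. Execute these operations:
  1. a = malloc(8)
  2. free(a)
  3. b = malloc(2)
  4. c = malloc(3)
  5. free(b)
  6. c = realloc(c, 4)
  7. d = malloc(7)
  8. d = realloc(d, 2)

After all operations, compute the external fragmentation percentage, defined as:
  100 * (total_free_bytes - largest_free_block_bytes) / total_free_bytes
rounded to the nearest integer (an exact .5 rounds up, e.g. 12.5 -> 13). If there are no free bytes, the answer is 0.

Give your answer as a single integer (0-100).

Op 1: a = malloc(8) -> a = 0; heap: [0-7 ALLOC][8-42 FREE]
Op 2: free(a) -> (freed a); heap: [0-42 FREE]
Op 3: b = malloc(2) -> b = 0; heap: [0-1 ALLOC][2-42 FREE]
Op 4: c = malloc(3) -> c = 2; heap: [0-1 ALLOC][2-4 ALLOC][5-42 FREE]
Op 5: free(b) -> (freed b); heap: [0-1 FREE][2-4 ALLOC][5-42 FREE]
Op 6: c = realloc(c, 4) -> c = 2; heap: [0-1 FREE][2-5 ALLOC][6-42 FREE]
Op 7: d = malloc(7) -> d = 6; heap: [0-1 FREE][2-5 ALLOC][6-12 ALLOC][13-42 FREE]
Op 8: d = realloc(d, 2) -> d = 6; heap: [0-1 FREE][2-5 ALLOC][6-7 ALLOC][8-42 FREE]
Free blocks: [2 35] total_free=37 largest=35 -> 100*(37-35)/37 = 200/37 ≈ 5.405 -> rounds to 5

Answer: 5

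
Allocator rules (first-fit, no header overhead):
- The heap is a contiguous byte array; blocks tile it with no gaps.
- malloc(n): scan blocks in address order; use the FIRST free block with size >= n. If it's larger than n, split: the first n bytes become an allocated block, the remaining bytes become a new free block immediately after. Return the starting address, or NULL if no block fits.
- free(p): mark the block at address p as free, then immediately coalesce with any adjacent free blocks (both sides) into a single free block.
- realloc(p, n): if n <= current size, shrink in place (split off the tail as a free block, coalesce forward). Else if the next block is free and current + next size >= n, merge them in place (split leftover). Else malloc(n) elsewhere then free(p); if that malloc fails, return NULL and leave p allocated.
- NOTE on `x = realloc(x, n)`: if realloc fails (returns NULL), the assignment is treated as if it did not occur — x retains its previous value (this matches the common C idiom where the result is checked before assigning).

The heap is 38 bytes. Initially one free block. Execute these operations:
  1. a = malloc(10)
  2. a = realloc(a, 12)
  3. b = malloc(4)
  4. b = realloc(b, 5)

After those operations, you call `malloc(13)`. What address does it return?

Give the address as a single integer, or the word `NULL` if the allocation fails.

Answer: 17

Derivation:
Op 1: a = malloc(10) -> a = 0; heap: [0-9 ALLOC][10-37 FREE]
Op 2: a = realloc(a, 12) -> a = 0; heap: [0-11 ALLOC][12-37 FREE]
Op 3: b = malloc(4) -> b = 12; heap: [0-11 ALLOC][12-15 ALLOC][16-37 FREE]
Op 4: b = realloc(b, 5) -> b = 12; heap: [0-11 ALLOC][12-16 ALLOC][17-37 FREE]
malloc(13): first-fit scan over [0-11 ALLOC][12-16 ALLOC][17-37 FREE] -> 17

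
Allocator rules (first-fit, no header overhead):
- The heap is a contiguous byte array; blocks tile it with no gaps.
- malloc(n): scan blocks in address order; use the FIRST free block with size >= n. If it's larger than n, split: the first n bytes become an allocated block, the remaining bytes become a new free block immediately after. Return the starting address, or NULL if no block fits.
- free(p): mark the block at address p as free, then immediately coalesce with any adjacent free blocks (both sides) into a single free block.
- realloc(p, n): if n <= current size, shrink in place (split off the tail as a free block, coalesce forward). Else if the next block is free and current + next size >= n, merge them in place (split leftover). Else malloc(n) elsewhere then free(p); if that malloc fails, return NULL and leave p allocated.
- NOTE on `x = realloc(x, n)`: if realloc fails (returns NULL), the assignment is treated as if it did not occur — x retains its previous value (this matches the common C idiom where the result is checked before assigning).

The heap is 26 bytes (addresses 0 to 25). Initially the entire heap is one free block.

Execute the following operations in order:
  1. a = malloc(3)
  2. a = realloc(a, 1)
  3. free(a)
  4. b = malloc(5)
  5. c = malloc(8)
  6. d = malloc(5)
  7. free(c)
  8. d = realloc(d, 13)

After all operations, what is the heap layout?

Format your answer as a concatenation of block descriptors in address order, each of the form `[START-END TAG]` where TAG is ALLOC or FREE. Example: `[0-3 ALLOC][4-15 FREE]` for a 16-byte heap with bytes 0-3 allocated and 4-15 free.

Answer: [0-4 ALLOC][5-12 FREE][13-25 ALLOC]

Derivation:
Op 1: a = malloc(3) -> a = 0; heap: [0-2 ALLOC][3-25 FREE]
Op 2: a = realloc(a, 1) -> a = 0; heap: [0-0 ALLOC][1-25 FREE]
Op 3: free(a) -> (freed a); heap: [0-25 FREE]
Op 4: b = malloc(5) -> b = 0; heap: [0-4 ALLOC][5-25 FREE]
Op 5: c = malloc(8) -> c = 5; heap: [0-4 ALLOC][5-12 ALLOC][13-25 FREE]
Op 6: d = malloc(5) -> d = 13; heap: [0-4 ALLOC][5-12 ALLOC][13-17 ALLOC][18-25 FREE]
Op 7: free(c) -> (freed c); heap: [0-4 ALLOC][5-12 FREE][13-17 ALLOC][18-25 FREE]
Op 8: d = realloc(d, 13) -> d = 13; heap: [0-4 ALLOC][5-12 FREE][13-25 ALLOC]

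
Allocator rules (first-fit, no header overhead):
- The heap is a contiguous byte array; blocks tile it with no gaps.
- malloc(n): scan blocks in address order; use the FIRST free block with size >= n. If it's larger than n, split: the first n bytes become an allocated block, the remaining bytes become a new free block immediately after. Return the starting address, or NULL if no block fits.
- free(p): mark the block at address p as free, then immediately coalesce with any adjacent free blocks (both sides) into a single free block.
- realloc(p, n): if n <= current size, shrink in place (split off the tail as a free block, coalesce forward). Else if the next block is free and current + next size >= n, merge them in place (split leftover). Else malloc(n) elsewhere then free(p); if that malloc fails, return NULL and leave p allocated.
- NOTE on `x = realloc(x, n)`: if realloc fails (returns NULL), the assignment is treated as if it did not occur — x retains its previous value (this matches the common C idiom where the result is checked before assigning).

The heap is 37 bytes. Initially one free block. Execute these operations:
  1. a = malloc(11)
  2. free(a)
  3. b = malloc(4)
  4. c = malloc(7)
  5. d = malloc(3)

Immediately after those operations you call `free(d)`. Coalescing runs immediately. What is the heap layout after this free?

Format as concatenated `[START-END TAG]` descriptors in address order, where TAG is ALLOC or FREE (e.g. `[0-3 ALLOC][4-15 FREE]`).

Answer: [0-3 ALLOC][4-10 ALLOC][11-36 FREE]

Derivation:
Op 1: a = malloc(11) -> a = 0; heap: [0-10 ALLOC][11-36 FREE]
Op 2: free(a) -> (freed a); heap: [0-36 FREE]
Op 3: b = malloc(4) -> b = 0; heap: [0-3 ALLOC][4-36 FREE]
Op 4: c = malloc(7) -> c = 4; heap: [0-3 ALLOC][4-10 ALLOC][11-36 FREE]
Op 5: d = malloc(3) -> d = 11; heap: [0-3 ALLOC][4-10 ALLOC][11-13 ALLOC][14-36 FREE]
free(d): d = 11 -> block [11-13 ALLOC]; mark free, coalesce with adjacent free neighbors -> [0-3 ALLOC][4-10 ALLOC][11-36 FREE]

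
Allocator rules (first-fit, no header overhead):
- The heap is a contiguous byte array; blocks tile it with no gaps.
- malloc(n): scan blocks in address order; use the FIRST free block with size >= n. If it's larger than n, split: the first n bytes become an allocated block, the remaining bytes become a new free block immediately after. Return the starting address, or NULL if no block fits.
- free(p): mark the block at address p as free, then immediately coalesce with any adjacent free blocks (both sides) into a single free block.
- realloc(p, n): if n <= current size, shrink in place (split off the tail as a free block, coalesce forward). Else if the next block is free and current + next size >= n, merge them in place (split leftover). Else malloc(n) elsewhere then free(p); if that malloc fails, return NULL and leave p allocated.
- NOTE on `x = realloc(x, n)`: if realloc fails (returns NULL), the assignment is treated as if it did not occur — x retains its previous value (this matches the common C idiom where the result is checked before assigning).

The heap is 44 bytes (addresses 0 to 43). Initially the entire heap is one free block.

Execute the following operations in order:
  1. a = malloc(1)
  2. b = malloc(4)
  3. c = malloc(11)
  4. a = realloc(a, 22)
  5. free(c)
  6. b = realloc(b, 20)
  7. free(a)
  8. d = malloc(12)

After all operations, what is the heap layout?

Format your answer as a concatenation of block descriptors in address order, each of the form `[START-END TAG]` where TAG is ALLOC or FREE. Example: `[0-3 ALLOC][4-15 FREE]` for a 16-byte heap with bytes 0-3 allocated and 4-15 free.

Answer: [0-0 FREE][1-4 ALLOC][5-16 ALLOC][17-43 FREE]

Derivation:
Op 1: a = malloc(1) -> a = 0; heap: [0-0 ALLOC][1-43 FREE]
Op 2: b = malloc(4) -> b = 1; heap: [0-0 ALLOC][1-4 ALLOC][5-43 FREE]
Op 3: c = malloc(11) -> c = 5; heap: [0-0 ALLOC][1-4 ALLOC][5-15 ALLOC][16-43 FREE]
Op 4: a = realloc(a, 22) -> a = 16; heap: [0-0 FREE][1-4 ALLOC][5-15 ALLOC][16-37 ALLOC][38-43 FREE]
Op 5: free(c) -> (freed c); heap: [0-0 FREE][1-4 ALLOC][5-15 FREE][16-37 ALLOC][38-43 FREE]
Op 6: b = realloc(b, 20) -> NULL (b unchanged); heap: [0-0 FREE][1-4 ALLOC][5-15 FREE][16-37 ALLOC][38-43 FREE]
Op 7: free(a) -> (freed a); heap: [0-0 FREE][1-4 ALLOC][5-43 FREE]
Op 8: d = malloc(12) -> d = 5; heap: [0-0 FREE][1-4 ALLOC][5-16 ALLOC][17-43 FREE]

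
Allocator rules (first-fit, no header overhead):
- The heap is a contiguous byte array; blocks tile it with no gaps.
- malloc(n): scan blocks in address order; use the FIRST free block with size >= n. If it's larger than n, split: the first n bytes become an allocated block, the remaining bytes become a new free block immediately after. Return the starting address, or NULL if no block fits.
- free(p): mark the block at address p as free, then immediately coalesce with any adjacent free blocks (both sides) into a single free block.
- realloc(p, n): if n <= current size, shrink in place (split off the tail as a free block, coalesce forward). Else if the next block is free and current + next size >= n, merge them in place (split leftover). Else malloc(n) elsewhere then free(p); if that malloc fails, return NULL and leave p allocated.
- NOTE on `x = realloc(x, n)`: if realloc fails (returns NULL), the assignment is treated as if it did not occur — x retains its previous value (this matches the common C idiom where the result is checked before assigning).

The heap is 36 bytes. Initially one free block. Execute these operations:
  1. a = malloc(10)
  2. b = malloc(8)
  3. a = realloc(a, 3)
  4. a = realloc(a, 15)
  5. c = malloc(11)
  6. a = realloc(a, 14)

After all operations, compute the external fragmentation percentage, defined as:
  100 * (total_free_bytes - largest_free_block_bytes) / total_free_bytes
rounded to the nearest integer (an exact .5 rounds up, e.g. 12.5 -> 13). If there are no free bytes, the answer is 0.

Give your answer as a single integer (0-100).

Op 1: a = malloc(10) -> a = 0; heap: [0-9 ALLOC][10-35 FREE]
Op 2: b = malloc(8) -> b = 10; heap: [0-9 ALLOC][10-17 ALLOC][18-35 FREE]
Op 3: a = realloc(a, 3) -> a = 0; heap: [0-2 ALLOC][3-9 FREE][10-17 ALLOC][18-35 FREE]
Op 4: a = realloc(a, 15) -> a = 18; heap: [0-9 FREE][10-17 ALLOC][18-32 ALLOC][33-35 FREE]
Op 5: c = malloc(11) -> c = NULL; heap: [0-9 FREE][10-17 ALLOC][18-32 ALLOC][33-35 FREE]
Op 6: a = realloc(a, 14) -> a = 18; heap: [0-9 FREE][10-17 ALLOC][18-31 ALLOC][32-35 FREE]
Free blocks: [10 4] total_free=14 largest=10 -> 100*(14-10)/14 = 400/14 ≈ 28.571 -> rounds to 29

Answer: 29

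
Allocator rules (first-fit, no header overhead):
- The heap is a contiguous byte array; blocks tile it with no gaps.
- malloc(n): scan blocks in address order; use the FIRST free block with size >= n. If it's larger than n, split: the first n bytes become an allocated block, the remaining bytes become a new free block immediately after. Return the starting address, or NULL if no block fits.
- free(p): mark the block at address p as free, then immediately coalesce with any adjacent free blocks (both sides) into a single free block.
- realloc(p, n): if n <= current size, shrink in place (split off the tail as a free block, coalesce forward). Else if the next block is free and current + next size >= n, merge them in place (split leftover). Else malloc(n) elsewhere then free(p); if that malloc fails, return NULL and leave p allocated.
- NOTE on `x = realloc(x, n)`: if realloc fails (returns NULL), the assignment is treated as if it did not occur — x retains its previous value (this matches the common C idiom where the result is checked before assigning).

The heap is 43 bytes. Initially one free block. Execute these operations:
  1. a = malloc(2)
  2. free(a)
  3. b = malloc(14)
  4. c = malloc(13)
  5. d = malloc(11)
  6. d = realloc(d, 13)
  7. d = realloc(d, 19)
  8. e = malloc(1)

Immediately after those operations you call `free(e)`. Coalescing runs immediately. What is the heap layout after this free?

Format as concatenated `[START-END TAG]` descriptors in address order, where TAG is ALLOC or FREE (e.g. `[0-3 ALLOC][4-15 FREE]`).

Op 1: a = malloc(2) -> a = 0; heap: [0-1 ALLOC][2-42 FREE]
Op 2: free(a) -> (freed a); heap: [0-42 FREE]
Op 3: b = malloc(14) -> b = 0; heap: [0-13 ALLOC][14-42 FREE]
Op 4: c = malloc(13) -> c = 14; heap: [0-13 ALLOC][14-26 ALLOC][27-42 FREE]
Op 5: d = malloc(11) -> d = 27; heap: [0-13 ALLOC][14-26 ALLOC][27-37 ALLOC][38-42 FREE]
Op 6: d = realloc(d, 13) -> d = 27; heap: [0-13 ALLOC][14-26 ALLOC][27-39 ALLOC][40-42 FREE]
Op 7: d = realloc(d, 19) -> NULL (d unchanged); heap: [0-13 ALLOC][14-26 ALLOC][27-39 ALLOC][40-42 FREE]
Op 8: e = malloc(1) -> e = 40; heap: [0-13 ALLOC][14-26 ALLOC][27-39 ALLOC][40-40 ALLOC][41-42 FREE]
free(e): e = 40 -> block [40-40 ALLOC]; mark free, coalesce with adjacent free neighbors -> [0-13 ALLOC][14-26 ALLOC][27-39 ALLOC][40-42 FREE]

Answer: [0-13 ALLOC][14-26 ALLOC][27-39 ALLOC][40-42 FREE]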